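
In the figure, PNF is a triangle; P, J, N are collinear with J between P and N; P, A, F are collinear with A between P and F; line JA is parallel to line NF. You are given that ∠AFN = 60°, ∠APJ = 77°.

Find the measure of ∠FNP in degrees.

∠FNP = 43°

1. ∠NFP = 60°  [A on ray FP]
2. ∠FPN = 77°  [J on PN, A on PF]
3. ∠FNP = 43°  [△PNF]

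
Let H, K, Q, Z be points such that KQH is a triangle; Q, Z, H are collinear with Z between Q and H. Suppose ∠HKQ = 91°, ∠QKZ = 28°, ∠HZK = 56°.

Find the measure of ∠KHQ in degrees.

1. ∠KZQ = 124°  [linear pair at Z on QH]
2. ∠KQZ = 28°  [△KQZ]
3. ∠HQK = 28°  [Z on ray QH]
4. ∠KHQ = 61°  [△KQH]

∠KHQ = 61°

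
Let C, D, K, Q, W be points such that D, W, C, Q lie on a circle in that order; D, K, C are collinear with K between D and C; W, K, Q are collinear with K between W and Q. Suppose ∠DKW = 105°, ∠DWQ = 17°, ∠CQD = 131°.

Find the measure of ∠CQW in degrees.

∠CQW = 58°

1. ∠CKQ = 105°  [vertical angles at K]
2. ∠DCQ = 17°  [same arc DQ]
3. ∠CQW = 58°  [△CKQ]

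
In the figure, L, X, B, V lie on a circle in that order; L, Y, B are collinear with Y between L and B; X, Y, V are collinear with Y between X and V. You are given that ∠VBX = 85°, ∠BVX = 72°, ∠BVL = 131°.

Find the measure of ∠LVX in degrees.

1. ∠BLX = 72°  [same arc XB]
2. ∠BXL = 49°  [cyclic LXBV, opposite ∠X+∠V]
3. ∠LBX = 59°  [△LXB]
4. ∠LVX = 59°  [same arc LX]

∠LVX = 59°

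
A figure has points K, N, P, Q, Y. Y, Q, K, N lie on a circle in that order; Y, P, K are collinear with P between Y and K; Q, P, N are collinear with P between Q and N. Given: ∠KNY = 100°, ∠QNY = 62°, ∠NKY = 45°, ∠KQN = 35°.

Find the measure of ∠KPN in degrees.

∠KPN = 97°

1. ∠KYN = 35°  [△YKN]
2. ∠NPY = 83°  [△YPN]
3. ∠KPN = 97°  [linear pair at P on YK]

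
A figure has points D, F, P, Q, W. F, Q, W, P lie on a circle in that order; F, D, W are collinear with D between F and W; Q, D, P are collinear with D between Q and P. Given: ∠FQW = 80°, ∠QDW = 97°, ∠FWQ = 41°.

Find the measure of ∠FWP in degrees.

∠FWP = 38°

1. ∠QFW = 59°  [△FQW]
2. ∠FDP = 97°  [vertical angles at D]
3. ∠QPW = 59°  [same arc QW]
4. ∠PDW = 83°  [linear pair at D on FW]
5. ∠FWP = 38°  [△WDP]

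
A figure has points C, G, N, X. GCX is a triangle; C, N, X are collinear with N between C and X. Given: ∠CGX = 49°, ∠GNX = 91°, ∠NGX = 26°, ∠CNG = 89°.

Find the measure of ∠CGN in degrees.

1. ∠GXN = 63°  [△GNX]
2. ∠CXG = 63°  [N on ray XC]
3. ∠GCX = 68°  [△GCX]
4. ∠GCN = 68°  [N on ray CX]
5. ∠CGN = 23°  [△GCN]

∠CGN = 23°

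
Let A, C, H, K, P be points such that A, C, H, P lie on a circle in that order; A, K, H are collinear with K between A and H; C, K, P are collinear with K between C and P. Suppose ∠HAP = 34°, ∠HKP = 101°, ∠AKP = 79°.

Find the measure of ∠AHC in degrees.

1. ∠HCP = 34°  [same arc HP]
2. ∠CKH = 79°  [vertical angles at K]
3. ∠AHC = 67°  [△CKH]

∠AHC = 67°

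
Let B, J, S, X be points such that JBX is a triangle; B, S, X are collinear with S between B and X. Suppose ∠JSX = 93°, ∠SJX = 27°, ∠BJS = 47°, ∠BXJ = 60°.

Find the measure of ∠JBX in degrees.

1. ∠BSJ = 87°  [linear pair at S on BX]
2. ∠JBS = 46°  [△JBS]
3. ∠JBX = 46°  [S on ray BX]

∠JBX = 46°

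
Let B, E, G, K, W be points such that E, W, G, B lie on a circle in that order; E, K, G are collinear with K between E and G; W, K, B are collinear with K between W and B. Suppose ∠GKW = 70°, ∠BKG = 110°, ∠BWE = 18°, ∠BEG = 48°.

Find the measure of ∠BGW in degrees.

∠BGW = 80°

1. ∠BGE = 18°  [same arc EB]
2. ∠BWG = 48°  [same arc GB]
3. ∠GBW = 52°  [△GKB]
4. ∠BGW = 80°  [△WGB]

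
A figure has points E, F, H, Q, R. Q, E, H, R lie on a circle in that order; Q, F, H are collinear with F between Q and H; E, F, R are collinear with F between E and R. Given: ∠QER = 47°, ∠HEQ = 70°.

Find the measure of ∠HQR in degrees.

∠HQR = 23°

1. ∠QHR = 47°  [same arc QR]
2. ∠HRQ = 110°  [cyclic QEHR, opposite ∠E+∠R]
3. ∠HQR = 23°  [△QHR]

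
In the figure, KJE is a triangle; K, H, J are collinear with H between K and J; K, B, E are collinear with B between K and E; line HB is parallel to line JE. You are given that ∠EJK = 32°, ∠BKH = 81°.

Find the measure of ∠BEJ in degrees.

1. ∠BHK = 32°  [HB∥JE, corresponding at H]
2. ∠HBK = 67°  [△KHB]
3. ∠EBH = 113°  [linear pair at B on KE]
4. ∠BEJ = 67°  [HB∥JE, co-interior at E–B]

∠BEJ = 67°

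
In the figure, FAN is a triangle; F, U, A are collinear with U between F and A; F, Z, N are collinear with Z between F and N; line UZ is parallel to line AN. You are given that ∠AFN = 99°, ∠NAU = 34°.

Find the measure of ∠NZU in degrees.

∠NZU = 133°

1. ∠FAN = 34°  [U on ray AF]
2. ∠ANF = 47°  [△FAN]
3. ∠FZU = 47°  [UZ∥AN, corresponding at Z]
4. ∠NZU = 133°  [linear pair at Z on FN]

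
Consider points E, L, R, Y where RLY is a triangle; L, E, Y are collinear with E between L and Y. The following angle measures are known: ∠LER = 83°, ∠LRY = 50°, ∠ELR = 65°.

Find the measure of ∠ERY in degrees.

1. ∠REY = 97°  [linear pair at E on LY]
2. ∠RLY = 65°  [E on ray LY]
3. ∠LYR = 65°  [△RLY]
4. ∠EYR = 65°  [E on ray YL]
5. ∠ERY = 18°  [△REY]

∠ERY = 18°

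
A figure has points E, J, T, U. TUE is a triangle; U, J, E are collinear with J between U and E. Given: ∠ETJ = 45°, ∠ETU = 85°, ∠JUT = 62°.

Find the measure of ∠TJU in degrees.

∠TJU = 78°

1. ∠EUT = 62°  [J on ray UE]
2. ∠TEU = 33°  [△TUE]
3. ∠JET = 33°  [J on ray EU]
4. ∠EJT = 102°  [△TJE]
5. ∠TJU = 78°  [linear pair at J on UE]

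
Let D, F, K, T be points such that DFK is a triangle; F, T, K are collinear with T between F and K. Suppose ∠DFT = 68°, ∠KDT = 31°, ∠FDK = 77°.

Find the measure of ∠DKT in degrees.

1. ∠DFK = 68°  [T on ray FK]
2. ∠DKF = 35°  [△DFK]
3. ∠DKT = 35°  [T on ray KF]

∠DKT = 35°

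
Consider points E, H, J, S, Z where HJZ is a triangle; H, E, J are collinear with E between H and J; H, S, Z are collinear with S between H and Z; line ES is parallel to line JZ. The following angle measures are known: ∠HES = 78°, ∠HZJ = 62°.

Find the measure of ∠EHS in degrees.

∠EHS = 40°

1. ∠HJZ = 78°  [ES∥JZ, corresponding at E]
2. ∠JHZ = 40°  [△HJZ]
3. ∠EHS = 40°  [E on HJ, S on HZ]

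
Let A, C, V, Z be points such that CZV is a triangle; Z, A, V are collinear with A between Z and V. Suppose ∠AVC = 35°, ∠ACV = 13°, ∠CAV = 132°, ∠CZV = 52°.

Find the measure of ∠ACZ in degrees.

1. ∠CAZ = 48°  [linear pair at A on ZV]
2. ∠AZC = 52°  [A on ray ZV]
3. ∠ACZ = 80°  [△CZA]

∠ACZ = 80°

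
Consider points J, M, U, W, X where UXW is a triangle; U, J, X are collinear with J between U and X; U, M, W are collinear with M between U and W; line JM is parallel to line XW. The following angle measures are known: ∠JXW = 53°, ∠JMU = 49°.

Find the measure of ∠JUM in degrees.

∠JUM = 78°

1. ∠UXW = 53°  [J on ray XU]
2. ∠UWX = 49°  [JM∥XW, corresponding at M]
3. ∠WUX = 78°  [△UXW]
4. ∠JUM = 78°  [J on UX, M on UW]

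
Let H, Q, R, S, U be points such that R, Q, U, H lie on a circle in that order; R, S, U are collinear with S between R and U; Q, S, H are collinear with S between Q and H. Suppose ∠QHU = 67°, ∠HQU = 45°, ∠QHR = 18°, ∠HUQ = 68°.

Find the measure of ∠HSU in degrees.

1. ∠HRU = 45°  [same arc UH]
2. ∠HSR = 117°  [△RSH]
3. ∠HSU = 63°  [linear pair at S on RU]

∠HSU = 63°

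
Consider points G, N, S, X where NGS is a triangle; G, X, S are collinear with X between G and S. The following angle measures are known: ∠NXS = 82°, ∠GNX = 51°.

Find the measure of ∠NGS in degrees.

1. ∠GXN = 98°  [linear pair at X on GS]
2. ∠NGX = 31°  [△NGX]
3. ∠NGS = 31°  [X on ray GS]

∠NGS = 31°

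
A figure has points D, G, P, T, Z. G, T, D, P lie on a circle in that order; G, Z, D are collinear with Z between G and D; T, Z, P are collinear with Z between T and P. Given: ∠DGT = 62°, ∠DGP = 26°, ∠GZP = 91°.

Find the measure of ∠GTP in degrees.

∠GTP = 29°

1. ∠DPT = 62°  [same arc TD]
2. ∠DZP = 89°  [linear pair at Z on GD]
3. ∠GDP = 29°  [△DZP]
4. ∠GTP = 29°  [same arc GP]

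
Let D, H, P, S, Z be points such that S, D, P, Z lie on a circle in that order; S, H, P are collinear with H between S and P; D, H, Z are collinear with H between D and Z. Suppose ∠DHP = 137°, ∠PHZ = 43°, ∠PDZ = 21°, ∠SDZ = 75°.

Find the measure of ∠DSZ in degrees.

1. ∠SHZ = 137°  [vertical angles at H]
2. ∠PSZ = 21°  [same arc PZ]
3. ∠DZS = 22°  [△SHZ]
4. ∠DSZ = 83°  [△SDZ]

∠DSZ = 83°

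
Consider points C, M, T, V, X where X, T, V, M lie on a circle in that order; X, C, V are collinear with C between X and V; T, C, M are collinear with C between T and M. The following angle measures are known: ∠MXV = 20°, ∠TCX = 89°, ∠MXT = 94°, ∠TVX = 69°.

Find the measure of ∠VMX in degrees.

1. ∠MTV = 20°  [same arc VM]
2. ∠MCV = 89°  [vertical angles at C]
3. ∠MVT = 86°  [cyclic XTVM, opposite ∠X+∠V]
4. ∠TMV = 74°  [△TVM]
5. ∠MVX = 17°  [△VCM]
6. ∠VMX = 143°  [△XVM]

∠VMX = 143°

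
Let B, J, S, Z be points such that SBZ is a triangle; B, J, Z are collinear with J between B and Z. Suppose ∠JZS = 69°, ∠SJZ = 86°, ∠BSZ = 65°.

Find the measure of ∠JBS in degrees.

1. ∠BZS = 69°  [J on ray ZB]
2. ∠SBZ = 46°  [△SBZ]
3. ∠JBS = 46°  [J on ray BZ]

∠JBS = 46°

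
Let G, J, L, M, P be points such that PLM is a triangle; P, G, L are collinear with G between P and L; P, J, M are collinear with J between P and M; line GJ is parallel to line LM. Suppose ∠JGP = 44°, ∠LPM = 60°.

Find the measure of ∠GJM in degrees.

∠GJM = 104°

1. ∠MLP = 44°  [GJ∥LM, corresponding at G]
2. ∠LMP = 76°  [△PLM]
3. ∠GJP = 76°  [GJ∥LM, corresponding at J]
4. ∠GJM = 104°  [linear pair at J on PM]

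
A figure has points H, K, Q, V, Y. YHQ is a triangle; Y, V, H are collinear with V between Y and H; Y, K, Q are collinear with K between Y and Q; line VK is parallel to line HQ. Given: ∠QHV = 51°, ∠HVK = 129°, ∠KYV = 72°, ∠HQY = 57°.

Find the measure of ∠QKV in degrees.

∠QKV = 123°

1. ∠KVY = 51°  [linear pair at V on YH]
2. ∠VKY = 57°  [△YVK]
3. ∠QKV = 123°  [linear pair at K on YQ]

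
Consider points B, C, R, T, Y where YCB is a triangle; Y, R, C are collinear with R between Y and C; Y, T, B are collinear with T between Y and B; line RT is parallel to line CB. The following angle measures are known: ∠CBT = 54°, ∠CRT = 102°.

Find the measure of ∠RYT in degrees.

1. ∠CBY = 54°  [T on ray BY]
2. ∠TRY = 78°  [linear pair at R on YC]
3. ∠RTY = 54°  [RT∥CB, corresponding at T]
4. ∠RYT = 48°  [△YRT]

∠RYT = 48°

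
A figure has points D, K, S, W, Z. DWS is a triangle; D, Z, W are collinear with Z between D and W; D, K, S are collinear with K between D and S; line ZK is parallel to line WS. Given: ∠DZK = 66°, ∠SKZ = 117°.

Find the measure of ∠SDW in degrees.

∠SDW = 51°

1. ∠DKZ = 63°  [linear pair at K on DS]
2. ∠KDZ = 51°  [△DZK]
3. ∠SDW = 51°  [Z on DW, K on DS]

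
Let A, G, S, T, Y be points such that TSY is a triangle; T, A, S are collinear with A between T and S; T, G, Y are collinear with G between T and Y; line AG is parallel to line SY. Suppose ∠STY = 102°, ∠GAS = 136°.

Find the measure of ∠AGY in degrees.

∠AGY = 146°

1. ∠ATG = 102°  [A on TS, G on TY]
2. ∠GAT = 44°  [linear pair at A on TS]
3. ∠AGT = 34°  [△TAG]
4. ∠AGY = 146°  [linear pair at G on TY]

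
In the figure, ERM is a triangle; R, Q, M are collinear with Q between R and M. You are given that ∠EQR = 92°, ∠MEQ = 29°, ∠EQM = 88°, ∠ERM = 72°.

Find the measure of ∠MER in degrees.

∠MER = 45°

1. ∠EMQ = 63°  [△EQM]
2. ∠EMR = 63°  [Q on ray MR]
3. ∠MER = 45°  [△ERM]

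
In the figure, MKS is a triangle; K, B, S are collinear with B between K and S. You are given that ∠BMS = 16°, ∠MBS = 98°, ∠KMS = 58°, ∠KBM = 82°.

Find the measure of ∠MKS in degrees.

1. ∠BSM = 66°  [△MBS]
2. ∠KSM = 66°  [B on ray SK]
3. ∠MKS = 56°  [△MKS]

∠MKS = 56°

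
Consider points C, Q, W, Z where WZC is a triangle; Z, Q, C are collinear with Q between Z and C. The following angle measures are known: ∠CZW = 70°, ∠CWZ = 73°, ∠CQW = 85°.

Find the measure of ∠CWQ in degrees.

1. ∠WCZ = 37°  [△WZC]
2. ∠QCW = 37°  [Q on ray CZ]
3. ∠CWQ = 58°  [△WQC]

∠CWQ = 58°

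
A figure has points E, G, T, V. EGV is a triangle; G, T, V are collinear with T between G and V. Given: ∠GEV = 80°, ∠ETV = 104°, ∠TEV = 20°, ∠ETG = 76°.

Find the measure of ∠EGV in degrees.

1. ∠EVT = 56°  [△ETV]
2. ∠EVG = 56°  [T on ray VG]
3. ∠EGV = 44°  [△EGV]

∠EGV = 44°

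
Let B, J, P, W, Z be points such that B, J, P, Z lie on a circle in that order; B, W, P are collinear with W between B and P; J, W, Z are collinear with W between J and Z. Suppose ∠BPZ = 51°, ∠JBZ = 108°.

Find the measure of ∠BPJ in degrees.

1. ∠BJZ = 51°  [same arc BZ]
2. ∠BZJ = 21°  [△BJZ]
3. ∠BPJ = 21°  [same arc BJ]

∠BPJ = 21°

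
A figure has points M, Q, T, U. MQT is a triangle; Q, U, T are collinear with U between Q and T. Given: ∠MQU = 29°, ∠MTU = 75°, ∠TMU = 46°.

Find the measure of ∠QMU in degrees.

∠QMU = 30°

1. ∠MUT = 59°  [△MUT]
2. ∠MUQ = 121°  [linear pair at U on QT]
3. ∠QMU = 30°  [△MQU]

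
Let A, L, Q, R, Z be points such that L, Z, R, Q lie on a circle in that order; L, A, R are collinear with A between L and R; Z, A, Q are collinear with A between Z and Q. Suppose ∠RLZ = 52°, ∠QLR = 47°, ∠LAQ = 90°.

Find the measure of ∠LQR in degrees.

∠LQR = 95°

1. ∠RQZ = 52°  [same arc ZR]
2. ∠QAR = 90°  [linear pair at A on LR]
3. ∠LRQ = 38°  [△RAQ]
4. ∠LQR = 95°  [△LRQ]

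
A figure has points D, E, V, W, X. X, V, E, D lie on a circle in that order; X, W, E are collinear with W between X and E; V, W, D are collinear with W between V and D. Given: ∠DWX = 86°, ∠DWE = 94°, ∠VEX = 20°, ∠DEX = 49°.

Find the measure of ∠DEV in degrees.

∠DEV = 69°

1. ∠EWV = 86°  [vertical angles at W]
2. ∠EDV = 37°  [△EWD]
3. ∠DVE = 74°  [△VWE]
4. ∠DEV = 69°  [△VED]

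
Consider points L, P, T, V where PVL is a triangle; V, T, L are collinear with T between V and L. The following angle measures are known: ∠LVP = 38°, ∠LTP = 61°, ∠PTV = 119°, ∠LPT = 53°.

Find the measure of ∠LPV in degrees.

∠LPV = 76°

1. ∠PLT = 66°  [△PTL]
2. ∠PLV = 66°  [T on ray LV]
3. ∠LPV = 76°  [△PVL]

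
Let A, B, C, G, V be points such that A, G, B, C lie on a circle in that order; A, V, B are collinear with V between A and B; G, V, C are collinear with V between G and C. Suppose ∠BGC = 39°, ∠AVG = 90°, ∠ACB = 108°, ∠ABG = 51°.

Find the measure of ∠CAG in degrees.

∠CAG = 96°

1. ∠BAC = 39°  [same arc BC]
2. ∠ABC = 33°  [△ABC]
3. ∠ACG = 51°  [same arc AG]
4. ∠AGC = 33°  [same arc AC]
5. ∠CAG = 96°  [△AGC]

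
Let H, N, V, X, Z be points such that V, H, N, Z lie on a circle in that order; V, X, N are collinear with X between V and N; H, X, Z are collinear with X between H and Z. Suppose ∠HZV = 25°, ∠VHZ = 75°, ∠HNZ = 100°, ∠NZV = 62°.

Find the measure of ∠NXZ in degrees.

1. ∠VNZ = 75°  [same arc VZ]
2. ∠NVZ = 43°  [△VNZ]
3. ∠VXZ = 112°  [△VXZ]
4. ∠NXZ = 68°  [linear pair at X on VN]

∠NXZ = 68°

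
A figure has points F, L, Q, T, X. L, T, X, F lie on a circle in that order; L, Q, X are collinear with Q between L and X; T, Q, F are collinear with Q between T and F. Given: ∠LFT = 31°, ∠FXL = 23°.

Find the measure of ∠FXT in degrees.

∠FXT = 54°

1. ∠FTL = 23°  [same arc LF]
2. ∠FLT = 126°  [△LTF]
3. ∠FXT = 54°  [cyclic LTXF, opposite ∠L+∠X]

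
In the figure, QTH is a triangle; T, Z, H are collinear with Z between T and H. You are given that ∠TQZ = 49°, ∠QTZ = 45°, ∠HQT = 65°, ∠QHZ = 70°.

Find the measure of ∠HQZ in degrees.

1. ∠QZT = 86°  [△QTZ]
2. ∠HZQ = 94°  [linear pair at Z on TH]
3. ∠HQZ = 16°  [△QZH]

∠HQZ = 16°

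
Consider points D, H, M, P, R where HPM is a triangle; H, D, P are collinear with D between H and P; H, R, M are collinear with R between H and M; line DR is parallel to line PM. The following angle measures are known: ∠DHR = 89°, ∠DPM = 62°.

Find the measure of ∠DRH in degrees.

1. ∠MHP = 89°  [D on HP, R on HM]
2. ∠HPM = 62°  [D on ray PH]
3. ∠HMP = 29°  [△HPM]
4. ∠DRH = 29°  [DR∥PM, corresponding at R]

∠DRH = 29°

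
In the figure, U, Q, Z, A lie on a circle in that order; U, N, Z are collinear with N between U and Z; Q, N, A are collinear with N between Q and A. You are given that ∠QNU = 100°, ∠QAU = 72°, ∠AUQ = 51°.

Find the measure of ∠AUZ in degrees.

∠AUZ = 28°

1. ∠ANZ = 100°  [vertical angles at N]
2. ∠ANU = 80°  [linear pair at N on UZ]
3. ∠AUZ = 28°  [△UNA]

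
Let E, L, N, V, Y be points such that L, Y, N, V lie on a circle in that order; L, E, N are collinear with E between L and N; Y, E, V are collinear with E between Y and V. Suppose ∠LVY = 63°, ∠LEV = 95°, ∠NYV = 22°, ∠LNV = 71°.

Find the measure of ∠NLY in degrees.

∠NLY = 24°

1. ∠NEY = 95°  [vertical angles at E]
2. ∠LYV = 71°  [same arc LV]
3. ∠LEY = 85°  [linear pair at E on LN]
4. ∠NLY = 24°  [△LEY]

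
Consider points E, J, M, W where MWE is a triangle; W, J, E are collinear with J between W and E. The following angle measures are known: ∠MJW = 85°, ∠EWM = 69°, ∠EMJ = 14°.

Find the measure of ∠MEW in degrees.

1. ∠EJM = 95°  [linear pair at J on WE]
2. ∠JEM = 71°  [△MJE]
3. ∠MEW = 71°  [J on ray EW]

∠MEW = 71°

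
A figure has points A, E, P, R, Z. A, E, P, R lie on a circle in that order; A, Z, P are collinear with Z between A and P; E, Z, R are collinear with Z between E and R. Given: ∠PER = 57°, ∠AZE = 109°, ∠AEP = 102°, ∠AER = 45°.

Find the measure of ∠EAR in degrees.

1. ∠EAP = 26°  [△AZE]
2. ∠APE = 52°  [△AEP]
3. ∠ARE = 52°  [same arc AE]
4. ∠EAR = 83°  [△AER]

∠EAR = 83°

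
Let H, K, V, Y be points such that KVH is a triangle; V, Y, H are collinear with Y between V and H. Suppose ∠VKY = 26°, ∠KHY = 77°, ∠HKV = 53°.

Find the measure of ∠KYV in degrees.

1. ∠KHV = 77°  [Y on ray HV]
2. ∠HVK = 50°  [△KVH]
3. ∠KVY = 50°  [Y on ray VH]
4. ∠KYV = 104°  [△KVY]

∠KYV = 104°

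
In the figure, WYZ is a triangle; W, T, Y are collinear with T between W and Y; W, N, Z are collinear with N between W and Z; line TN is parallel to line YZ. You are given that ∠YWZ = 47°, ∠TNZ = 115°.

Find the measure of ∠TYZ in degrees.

1. ∠NWT = 47°  [T on WY, N on WZ]
2. ∠TNW = 65°  [linear pair at N on WZ]
3. ∠NTW = 68°  [△WTN]
4. ∠NTY = 112°  [linear pair at T on WY]
5. ∠TYZ = 68°  [TN∥YZ, co-interior at Y–T]

∠TYZ = 68°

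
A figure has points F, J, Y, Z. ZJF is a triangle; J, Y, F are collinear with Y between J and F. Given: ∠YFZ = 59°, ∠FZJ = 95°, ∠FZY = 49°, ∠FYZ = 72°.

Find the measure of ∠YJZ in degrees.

∠YJZ = 26°

1. ∠JFZ = 59°  [Y on ray FJ]
2. ∠FJZ = 26°  [△ZJF]
3. ∠YJZ = 26°  [Y on ray JF]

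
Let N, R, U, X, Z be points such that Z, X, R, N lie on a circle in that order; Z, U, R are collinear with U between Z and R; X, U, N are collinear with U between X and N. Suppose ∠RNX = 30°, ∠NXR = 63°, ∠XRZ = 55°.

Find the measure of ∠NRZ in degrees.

1. ∠NRX = 87°  [△XRN]
2. ∠XNZ = 55°  [same arc ZX]
3. ∠NZX = 93°  [cyclic ZXRN, opposite ∠Z+∠R]
4. ∠NXZ = 32°  [△ZXN]
5. ∠NRZ = 32°  [same arc ZN]

∠NRZ = 32°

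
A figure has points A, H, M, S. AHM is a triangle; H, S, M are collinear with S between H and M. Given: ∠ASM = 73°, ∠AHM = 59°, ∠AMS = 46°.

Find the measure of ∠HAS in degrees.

∠HAS = 14°

1. ∠ASH = 107°  [linear pair at S on HM]
2. ∠AHS = 59°  [S on ray HM]
3. ∠HAS = 14°  [△AHS]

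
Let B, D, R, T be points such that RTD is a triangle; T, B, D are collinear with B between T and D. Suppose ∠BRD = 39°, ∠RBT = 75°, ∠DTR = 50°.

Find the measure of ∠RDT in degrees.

1. ∠DBR = 105°  [linear pair at B on TD]
2. ∠BDR = 36°  [△RBD]
3. ∠RDT = 36°  [B on ray DT]

∠RDT = 36°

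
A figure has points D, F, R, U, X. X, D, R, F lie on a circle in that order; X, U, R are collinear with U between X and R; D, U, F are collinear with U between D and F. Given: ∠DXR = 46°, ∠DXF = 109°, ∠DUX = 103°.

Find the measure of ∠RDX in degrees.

1. ∠FDX = 31°  [△XUD]
2. ∠DFX = 40°  [△XDF]
3. ∠DRX = 40°  [same arc XD]
4. ∠RDX = 94°  [△XDR]

∠RDX = 94°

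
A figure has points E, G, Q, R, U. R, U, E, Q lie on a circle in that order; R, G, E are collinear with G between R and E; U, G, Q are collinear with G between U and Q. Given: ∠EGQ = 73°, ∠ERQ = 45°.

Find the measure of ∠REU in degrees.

∠REU = 28°

1. ∠RGU = 73°  [vertical angles at G]
2. ∠EUQ = 45°  [same arc EQ]
3. ∠EGU = 107°  [linear pair at G on RE]
4. ∠REU = 28°  [△UGE]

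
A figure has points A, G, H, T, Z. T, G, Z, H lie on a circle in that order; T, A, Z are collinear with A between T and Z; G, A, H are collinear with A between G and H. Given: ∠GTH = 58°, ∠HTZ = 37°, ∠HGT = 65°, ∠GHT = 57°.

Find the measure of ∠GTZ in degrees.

1. ∠GZH = 122°  [cyclic TGZH, opposite ∠T+∠Z]
2. ∠HGZ = 37°  [same arc ZH]
3. ∠GHZ = 21°  [△GZH]
4. ∠GTZ = 21°  [same arc GZ]

∠GTZ = 21°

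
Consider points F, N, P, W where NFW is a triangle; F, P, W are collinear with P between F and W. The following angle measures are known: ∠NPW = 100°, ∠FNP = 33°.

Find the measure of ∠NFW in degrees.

1. ∠FPN = 80°  [linear pair at P on FW]
2. ∠NFP = 67°  [△NFP]
3. ∠NFW = 67°  [P on ray FW]

∠NFW = 67°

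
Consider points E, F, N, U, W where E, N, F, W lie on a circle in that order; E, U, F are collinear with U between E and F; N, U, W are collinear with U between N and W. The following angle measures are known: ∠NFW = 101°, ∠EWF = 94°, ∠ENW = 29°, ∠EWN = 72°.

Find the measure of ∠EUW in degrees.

∠EUW = 51°

1. ∠EFW = 29°  [same arc EW]
2. ∠FEW = 57°  [△EFW]
3. ∠EUW = 51°  [△EUW]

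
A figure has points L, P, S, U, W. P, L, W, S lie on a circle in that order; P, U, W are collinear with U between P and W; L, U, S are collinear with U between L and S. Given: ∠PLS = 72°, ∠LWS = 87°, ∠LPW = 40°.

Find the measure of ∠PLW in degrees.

1. ∠LUP = 68°  [△PUL]
2. ∠LSW = 40°  [same arc LW]
3. ∠LUW = 112°  [linear pair at U on PW]
4. ∠SLW = 53°  [△LWS]
5. ∠LWP = 15°  [△LUW]
6. ∠PLW = 125°  [△PLW]

∠PLW = 125°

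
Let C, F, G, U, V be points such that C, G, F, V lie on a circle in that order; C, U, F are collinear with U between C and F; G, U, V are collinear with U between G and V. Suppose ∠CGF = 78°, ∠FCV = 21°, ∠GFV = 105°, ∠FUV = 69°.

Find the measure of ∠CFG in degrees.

∠CFG = 48°

1. ∠CVF = 102°  [cyclic CGFV, opposite ∠G+∠V]
2. ∠CFV = 57°  [△CFV]
3. ∠GCV = 75°  [cyclic CGFV, opposite ∠C+∠F]
4. ∠CGV = 57°  [same arc CV]
5. ∠CVG = 48°  [△CGV]
6. ∠CFG = 48°  [same arc CG]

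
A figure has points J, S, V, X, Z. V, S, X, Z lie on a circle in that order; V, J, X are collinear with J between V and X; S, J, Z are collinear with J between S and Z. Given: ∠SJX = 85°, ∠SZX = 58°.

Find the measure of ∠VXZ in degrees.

1. ∠VJZ = 85°  [vertical angles at J]
2. ∠XJZ = 95°  [linear pair at J on VX]
3. ∠VXZ = 27°  [△XJZ]

∠VXZ = 27°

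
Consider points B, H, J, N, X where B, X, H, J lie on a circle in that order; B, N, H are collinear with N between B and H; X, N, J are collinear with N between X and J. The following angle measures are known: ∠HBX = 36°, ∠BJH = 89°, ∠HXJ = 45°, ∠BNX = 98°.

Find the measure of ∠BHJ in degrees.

1. ∠HJX = 36°  [same arc XH]
2. ∠HNJ = 98°  [vertical angles at N]
3. ∠BHJ = 46°  [△HNJ]

∠BHJ = 46°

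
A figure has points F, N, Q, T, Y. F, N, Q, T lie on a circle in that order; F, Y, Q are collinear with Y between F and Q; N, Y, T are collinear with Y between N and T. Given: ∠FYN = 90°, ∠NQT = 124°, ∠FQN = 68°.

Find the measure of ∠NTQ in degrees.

∠NTQ = 34°

1. ∠NYQ = 90°  [linear pair at Y on FQ]
2. ∠QNT = 22°  [△NYQ]
3. ∠NTQ = 34°  [△NQT]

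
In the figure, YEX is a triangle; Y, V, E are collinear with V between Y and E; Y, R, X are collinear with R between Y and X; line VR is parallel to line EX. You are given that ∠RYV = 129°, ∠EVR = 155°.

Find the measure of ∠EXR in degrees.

1. ∠RVY = 25°  [linear pair at V on YE]
2. ∠VRY = 26°  [△YVR]
3. ∠VRX = 154°  [linear pair at R on YX]
4. ∠EXR = 26°  [VR∥EX, co-interior at X–R]

∠EXR = 26°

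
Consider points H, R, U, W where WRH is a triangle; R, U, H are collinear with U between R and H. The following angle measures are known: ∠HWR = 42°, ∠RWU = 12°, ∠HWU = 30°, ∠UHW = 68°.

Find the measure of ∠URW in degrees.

∠URW = 70°

1. ∠HUW = 82°  [△WUH]
2. ∠RUW = 98°  [linear pair at U on RH]
3. ∠URW = 70°  [△WRU]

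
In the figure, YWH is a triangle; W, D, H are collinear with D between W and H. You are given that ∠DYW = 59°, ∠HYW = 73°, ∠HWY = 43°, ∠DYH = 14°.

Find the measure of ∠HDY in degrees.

1. ∠WHY = 64°  [△YWH]
2. ∠DHY = 64°  [D on ray HW]
3. ∠HDY = 102°  [△YDH]

∠HDY = 102°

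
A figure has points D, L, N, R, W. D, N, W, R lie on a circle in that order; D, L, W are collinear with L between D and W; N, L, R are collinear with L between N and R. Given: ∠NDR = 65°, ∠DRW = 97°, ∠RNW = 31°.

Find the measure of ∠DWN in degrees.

∠DWN = 63°

1. ∠NWR = 115°  [cyclic DNWR, opposite ∠D+∠W]
2. ∠DNW = 83°  [cyclic DNWR, opposite ∠N+∠R]
3. ∠NRW = 34°  [△NWR]
4. ∠NDW = 34°  [same arc NW]
5. ∠DWN = 63°  [△DNW]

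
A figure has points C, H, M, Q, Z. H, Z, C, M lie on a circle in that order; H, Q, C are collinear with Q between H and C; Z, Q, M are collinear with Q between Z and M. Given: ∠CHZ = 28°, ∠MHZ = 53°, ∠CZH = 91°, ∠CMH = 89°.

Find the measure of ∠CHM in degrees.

∠CHM = 25°

1. ∠CMZ = 28°  [same arc ZC]
2. ∠MCZ = 127°  [cyclic HZCM, opposite ∠H+∠C]
3. ∠CZM = 25°  [△ZCM]
4. ∠CHM = 25°  [same arc CM]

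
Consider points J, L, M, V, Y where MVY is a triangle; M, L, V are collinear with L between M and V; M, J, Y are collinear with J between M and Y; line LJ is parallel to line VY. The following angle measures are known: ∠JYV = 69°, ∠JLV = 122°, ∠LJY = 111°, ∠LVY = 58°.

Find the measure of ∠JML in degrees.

1. ∠JLM = 58°  [linear pair at L on MV]
2. ∠LJM = 69°  [linear pair at J on MY]
3. ∠JML = 53°  [△MLJ]

∠JML = 53°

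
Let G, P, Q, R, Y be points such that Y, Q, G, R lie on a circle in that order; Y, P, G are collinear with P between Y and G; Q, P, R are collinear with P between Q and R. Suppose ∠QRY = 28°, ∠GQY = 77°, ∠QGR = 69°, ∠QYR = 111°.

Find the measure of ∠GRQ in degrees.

1. ∠QGY = 28°  [same arc YQ]
2. ∠GYQ = 75°  [△YQG]
3. ∠GRQ = 75°  [same arc QG]

∠GRQ = 75°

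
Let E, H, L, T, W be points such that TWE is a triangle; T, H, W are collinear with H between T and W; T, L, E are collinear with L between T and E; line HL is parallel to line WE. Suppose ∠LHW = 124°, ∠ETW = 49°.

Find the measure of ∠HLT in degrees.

1. ∠LHT = 56°  [linear pair at H on TW]
2. ∠HTL = 49°  [H on TW, L on TE]
3. ∠HLT = 75°  [△THL]

∠HLT = 75°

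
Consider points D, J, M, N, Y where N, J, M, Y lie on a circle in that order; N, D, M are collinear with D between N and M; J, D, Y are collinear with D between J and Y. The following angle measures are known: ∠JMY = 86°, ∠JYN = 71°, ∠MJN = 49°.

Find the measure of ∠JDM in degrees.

1. ∠JNY = 94°  [cyclic NJMY, opposite ∠N+∠M]
2. ∠JMN = 71°  [same arc NJ]
3. ∠NJY = 15°  [△NJY]
4. ∠JNM = 60°  [△NJM]
5. ∠JDN = 105°  [△NDJ]
6. ∠JDM = 75°  [linear pair at D on NM]

∠JDM = 75°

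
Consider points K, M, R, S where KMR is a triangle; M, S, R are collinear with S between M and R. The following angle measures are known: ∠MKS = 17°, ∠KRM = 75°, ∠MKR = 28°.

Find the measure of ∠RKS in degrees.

1. ∠KMR = 77°  [△KMR]
2. ∠KRS = 75°  [S on ray RM]
3. ∠KMS = 77°  [S on ray MR]
4. ∠KSM = 86°  [△KMS]
5. ∠KSR = 94°  [linear pair at S on MR]
6. ∠RKS = 11°  [△KSR]

∠RKS = 11°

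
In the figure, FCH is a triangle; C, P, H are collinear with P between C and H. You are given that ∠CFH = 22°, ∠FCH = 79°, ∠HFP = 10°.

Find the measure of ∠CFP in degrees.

1. ∠CHF = 79°  [△FCH]
2. ∠FCP = 79°  [P on ray CH]
3. ∠FHP = 79°  [P on ray HC]
4. ∠FPH = 91°  [△FPH]
5. ∠CPF = 89°  [linear pair at P on CH]
6. ∠CFP = 12°  [△FCP]

∠CFP = 12°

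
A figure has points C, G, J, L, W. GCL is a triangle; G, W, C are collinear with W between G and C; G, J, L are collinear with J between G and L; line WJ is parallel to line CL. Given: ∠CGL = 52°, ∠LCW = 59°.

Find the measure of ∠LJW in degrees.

1. ∠GCL = 59°  [W on ray CG]
2. ∠CLG = 69°  [△GCL]
3. ∠GJW = 69°  [WJ∥CL, corresponding at J]
4. ∠LJW = 111°  [linear pair at J on GL]

∠LJW = 111°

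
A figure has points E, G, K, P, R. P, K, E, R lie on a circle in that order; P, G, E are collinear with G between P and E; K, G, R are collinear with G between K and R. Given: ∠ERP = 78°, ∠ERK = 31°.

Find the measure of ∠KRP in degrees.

1. ∠EKP = 102°  [cyclic PKER, opposite ∠K+∠R]
2. ∠EPK = 31°  [same arc KE]
3. ∠KEP = 47°  [△PKE]
4. ∠KRP = 47°  [same arc PK]

∠KRP = 47°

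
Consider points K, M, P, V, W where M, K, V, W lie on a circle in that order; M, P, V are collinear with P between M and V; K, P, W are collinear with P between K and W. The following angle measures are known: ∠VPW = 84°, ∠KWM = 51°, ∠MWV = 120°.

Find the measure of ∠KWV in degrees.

∠KWV = 69°

1. ∠MPW = 96°  [linear pair at P on MV]
2. ∠VMW = 33°  [△MPW]
3. ∠MVW = 27°  [△MVW]
4. ∠KWV = 69°  [△VPW]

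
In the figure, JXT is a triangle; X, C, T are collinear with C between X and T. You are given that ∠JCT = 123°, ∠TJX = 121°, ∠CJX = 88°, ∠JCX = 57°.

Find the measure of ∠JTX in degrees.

1. ∠CXJ = 35°  [△JXC]
2. ∠JXT = 35°  [C on ray XT]
3. ∠JTX = 24°  [△JXT]

∠JTX = 24°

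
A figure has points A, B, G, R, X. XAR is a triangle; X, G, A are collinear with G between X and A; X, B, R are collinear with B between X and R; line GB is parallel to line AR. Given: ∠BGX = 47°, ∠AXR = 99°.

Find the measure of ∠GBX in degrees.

∠GBX = 34°

1. ∠RAX = 47°  [GB∥AR, corresponding at G]
2. ∠ARX = 34°  [△XAR]
3. ∠GBX = 34°  [GB∥AR, corresponding at B]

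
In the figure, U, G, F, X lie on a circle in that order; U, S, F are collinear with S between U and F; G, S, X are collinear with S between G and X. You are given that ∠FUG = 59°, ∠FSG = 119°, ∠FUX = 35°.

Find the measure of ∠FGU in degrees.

∠FGU = 95°

1. ∠FGX = 35°  [same arc FX]
2. ∠GFU = 26°  [△GSF]
3. ∠FGU = 95°  [△UGF]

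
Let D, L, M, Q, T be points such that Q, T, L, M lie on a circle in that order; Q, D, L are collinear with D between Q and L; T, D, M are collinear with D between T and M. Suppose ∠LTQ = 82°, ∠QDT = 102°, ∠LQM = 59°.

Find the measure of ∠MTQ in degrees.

∠MTQ = 23°

1. ∠LMQ = 98°  [cyclic QTLM, opposite ∠T+∠M]
2. ∠MLQ = 23°  [△QLM]
3. ∠MTQ = 23°  [same arc QM]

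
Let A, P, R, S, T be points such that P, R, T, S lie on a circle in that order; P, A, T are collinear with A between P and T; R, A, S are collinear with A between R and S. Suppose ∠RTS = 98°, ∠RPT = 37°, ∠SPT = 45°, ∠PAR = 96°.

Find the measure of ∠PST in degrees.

∠PST = 88°

1. ∠RST = 37°  [same arc RT]
2. ∠SAT = 96°  [vertical angles at A]
3. ∠PTS = 47°  [△TAS]
4. ∠PST = 88°  [△PTS]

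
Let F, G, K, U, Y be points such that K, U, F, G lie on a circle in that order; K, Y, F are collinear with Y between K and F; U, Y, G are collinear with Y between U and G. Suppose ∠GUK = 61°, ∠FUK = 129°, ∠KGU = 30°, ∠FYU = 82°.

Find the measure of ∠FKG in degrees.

∠FKG = 68°

1. ∠GFK = 61°  [same arc KG]
2. ∠FGK = 51°  [cyclic KUFG, opposite ∠U+∠G]
3. ∠FKG = 68°  [△KFG]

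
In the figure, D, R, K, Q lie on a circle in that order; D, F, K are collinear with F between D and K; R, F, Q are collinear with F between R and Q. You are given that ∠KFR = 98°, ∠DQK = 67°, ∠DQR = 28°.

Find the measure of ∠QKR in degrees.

∠QKR = 87°

1. ∠DFQ = 98°  [vertical angles at F]
2. ∠DKR = 28°  [same arc DR]
3. ∠KDQ = 54°  [△DFQ]
4. ∠KFQ = 82°  [linear pair at F on DK]
5. ∠KRQ = 54°  [△RFK]
6. ∠DKQ = 59°  [△DKQ]
7. ∠KQR = 39°  [△KFQ]
8. ∠QKR = 87°  [△RKQ]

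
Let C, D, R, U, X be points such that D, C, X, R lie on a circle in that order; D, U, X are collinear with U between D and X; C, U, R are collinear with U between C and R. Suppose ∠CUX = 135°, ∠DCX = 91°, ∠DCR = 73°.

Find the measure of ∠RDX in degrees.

∠RDX = 18°

1. ∠DRX = 89°  [cyclic DCXR, opposite ∠C+∠R]
2. ∠DXR = 73°  [same arc DR]
3. ∠RDX = 18°  [△DXR]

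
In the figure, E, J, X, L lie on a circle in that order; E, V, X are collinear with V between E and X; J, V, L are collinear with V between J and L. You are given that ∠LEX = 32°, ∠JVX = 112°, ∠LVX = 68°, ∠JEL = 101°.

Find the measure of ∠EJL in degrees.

1. ∠EVL = 112°  [vertical angles at V]
2. ∠ELJ = 36°  [△EVL]
3. ∠EJL = 43°  [△EJL]

∠EJL = 43°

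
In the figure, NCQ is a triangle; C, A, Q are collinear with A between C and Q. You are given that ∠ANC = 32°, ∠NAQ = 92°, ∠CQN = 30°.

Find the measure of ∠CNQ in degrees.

∠CNQ = 90°

1. ∠CAN = 88°  [linear pair at A on CQ]
2. ∠ACN = 60°  [△NCA]
3. ∠NCQ = 60°  [A on ray CQ]
4. ∠CNQ = 90°  [△NCQ]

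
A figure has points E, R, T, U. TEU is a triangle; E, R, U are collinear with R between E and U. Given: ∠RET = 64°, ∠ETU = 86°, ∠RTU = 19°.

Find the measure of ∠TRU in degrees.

∠TRU = 131°

1. ∠TEU = 64°  [R on ray EU]
2. ∠EUT = 30°  [△TEU]
3. ∠RUT = 30°  [R on ray UE]
4. ∠TRU = 131°  [△TRU]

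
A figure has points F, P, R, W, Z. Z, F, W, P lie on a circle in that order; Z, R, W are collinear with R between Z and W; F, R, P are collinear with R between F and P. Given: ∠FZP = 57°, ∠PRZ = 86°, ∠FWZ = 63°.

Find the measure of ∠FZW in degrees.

∠FZW = 26°

1. ∠FWP = 123°  [cyclic ZFWP, opposite ∠Z+∠W]
2. ∠FRW = 86°  [vertical angles at R]
3. ∠PFW = 31°  [△FRW]
4. ∠FPW = 26°  [△FWP]
5. ∠FZW = 26°  [same arc FW]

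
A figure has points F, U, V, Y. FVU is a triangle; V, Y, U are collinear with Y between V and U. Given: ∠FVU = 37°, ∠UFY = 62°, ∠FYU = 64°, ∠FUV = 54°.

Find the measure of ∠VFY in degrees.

1. ∠FVY = 37°  [Y on ray VU]
2. ∠FYV = 116°  [linear pair at Y on VU]
3. ∠VFY = 27°  [△FVY]

∠VFY = 27°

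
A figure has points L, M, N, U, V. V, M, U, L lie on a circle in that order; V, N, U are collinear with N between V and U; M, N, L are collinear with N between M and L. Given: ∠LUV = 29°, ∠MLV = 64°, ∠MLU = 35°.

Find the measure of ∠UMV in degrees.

1. ∠MUV = 64°  [same arc VM]
2. ∠MVU = 35°  [same arc MU]
3. ∠UMV = 81°  [△VMU]

∠UMV = 81°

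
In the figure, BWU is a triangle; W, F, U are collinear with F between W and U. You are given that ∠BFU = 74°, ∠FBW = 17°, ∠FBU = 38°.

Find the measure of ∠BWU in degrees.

∠BWU = 57°

1. ∠BFW = 106°  [linear pair at F on WU]
2. ∠BWF = 57°  [△BWF]
3. ∠BWU = 57°  [F on ray WU]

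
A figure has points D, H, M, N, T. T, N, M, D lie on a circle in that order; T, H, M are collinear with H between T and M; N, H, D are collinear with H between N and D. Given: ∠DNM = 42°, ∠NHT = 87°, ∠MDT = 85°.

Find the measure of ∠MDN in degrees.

1. ∠DTM = 42°  [same arc MD]
2. ∠DHM = 87°  [vertical angles at H]
3. ∠DMT = 53°  [△TMD]
4. ∠MDN = 40°  [△MHD]

∠MDN = 40°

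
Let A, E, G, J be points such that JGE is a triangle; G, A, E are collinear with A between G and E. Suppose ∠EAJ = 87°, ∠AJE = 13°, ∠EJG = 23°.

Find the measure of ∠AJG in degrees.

1. ∠AEJ = 80°  [△JAE]
2. ∠GAJ = 93°  [linear pair at A on GE]
3. ∠GEJ = 80°  [A on ray EG]
4. ∠EGJ = 77°  [△JGE]
5. ∠AGJ = 77°  [A on ray GE]
6. ∠AJG = 10°  [△JGA]

∠AJG = 10°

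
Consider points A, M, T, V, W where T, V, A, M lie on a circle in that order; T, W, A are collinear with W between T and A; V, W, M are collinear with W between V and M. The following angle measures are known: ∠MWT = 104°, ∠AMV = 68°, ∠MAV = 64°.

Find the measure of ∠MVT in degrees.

∠MVT = 36°

1. ∠AWV = 104°  [vertical angles at W]
2. ∠ATV = 68°  [same arc VA]
3. ∠TWV = 76°  [linear pair at W on TA]
4. ∠MVT = 36°  [△TWV]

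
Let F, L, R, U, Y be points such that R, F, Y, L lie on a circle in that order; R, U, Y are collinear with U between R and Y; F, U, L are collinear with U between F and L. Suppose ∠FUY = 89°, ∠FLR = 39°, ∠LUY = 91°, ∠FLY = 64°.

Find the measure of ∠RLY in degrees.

∠RLY = 103°

1. ∠LUR = 89°  [vertical angles at U]
2. ∠LRY = 52°  [△RUL]
3. ∠LYR = 25°  [△YUL]
4. ∠RLY = 103°  [△RYL]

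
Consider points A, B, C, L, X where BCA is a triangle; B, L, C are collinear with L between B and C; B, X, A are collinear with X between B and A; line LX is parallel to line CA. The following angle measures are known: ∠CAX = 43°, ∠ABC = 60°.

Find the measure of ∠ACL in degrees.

∠ACL = 77°

1. ∠BAC = 43°  [X on ray AB]
2. ∠ACB = 77°  [△BCA]
3. ∠ACL = 77°  [L on ray CB]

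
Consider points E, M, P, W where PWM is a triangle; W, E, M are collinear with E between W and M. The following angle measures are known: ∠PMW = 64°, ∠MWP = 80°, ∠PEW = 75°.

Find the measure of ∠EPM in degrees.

1. ∠EMP = 64°  [E on ray MW]
2. ∠MEP = 105°  [linear pair at E on WM]
3. ∠EPM = 11°  [△PEM]

∠EPM = 11°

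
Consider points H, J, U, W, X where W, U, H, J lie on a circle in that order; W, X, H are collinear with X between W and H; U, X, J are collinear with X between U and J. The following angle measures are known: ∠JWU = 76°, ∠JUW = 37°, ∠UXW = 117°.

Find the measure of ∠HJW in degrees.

∠HJW = 93°

1. ∠UJW = 67°  [△WUJ]
2. ∠HWU = 26°  [△WXU]
3. ∠UHW = 67°  [same arc WU]
4. ∠HUW = 87°  [△WUH]
5. ∠HJW = 93°  [cyclic WUHJ, opposite ∠U+∠J]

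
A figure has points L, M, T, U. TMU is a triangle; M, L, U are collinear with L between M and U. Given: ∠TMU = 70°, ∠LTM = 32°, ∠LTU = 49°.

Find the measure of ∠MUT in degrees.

1. ∠LMT = 70°  [L on ray MU]
2. ∠MLT = 78°  [△TML]
3. ∠TLU = 102°  [linear pair at L on MU]
4. ∠LUT = 29°  [△TLU]
5. ∠MUT = 29°  [L on ray UM]

∠MUT = 29°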